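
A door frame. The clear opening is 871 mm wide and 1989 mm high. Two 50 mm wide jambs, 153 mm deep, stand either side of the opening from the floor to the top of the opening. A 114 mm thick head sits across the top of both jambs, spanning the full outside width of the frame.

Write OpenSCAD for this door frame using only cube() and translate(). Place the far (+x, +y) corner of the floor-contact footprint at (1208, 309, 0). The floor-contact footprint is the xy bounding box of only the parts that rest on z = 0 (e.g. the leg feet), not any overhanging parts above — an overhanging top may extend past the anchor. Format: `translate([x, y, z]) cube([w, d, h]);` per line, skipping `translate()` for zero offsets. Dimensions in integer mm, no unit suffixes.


translate([237, 156, 0]) cube([50, 153, 1989]);
translate([1158, 156, 0]) cube([50, 153, 1989]);
translate([237, 156, 1989]) cube([971, 153, 114]);


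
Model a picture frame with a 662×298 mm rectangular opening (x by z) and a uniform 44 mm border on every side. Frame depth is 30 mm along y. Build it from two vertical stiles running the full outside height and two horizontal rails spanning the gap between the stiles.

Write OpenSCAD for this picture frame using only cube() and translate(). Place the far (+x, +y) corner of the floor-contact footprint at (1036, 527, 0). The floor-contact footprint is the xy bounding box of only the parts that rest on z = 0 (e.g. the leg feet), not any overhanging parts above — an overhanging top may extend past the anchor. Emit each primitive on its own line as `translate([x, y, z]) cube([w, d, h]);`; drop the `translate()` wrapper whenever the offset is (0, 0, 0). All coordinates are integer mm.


translate([286, 497, 0]) cube([44, 30, 386]);
translate([992, 497, 0]) cube([44, 30, 386]);
translate([330, 497, 0]) cube([662, 30, 44]);
translate([330, 497, 342]) cube([662, 30, 44]);


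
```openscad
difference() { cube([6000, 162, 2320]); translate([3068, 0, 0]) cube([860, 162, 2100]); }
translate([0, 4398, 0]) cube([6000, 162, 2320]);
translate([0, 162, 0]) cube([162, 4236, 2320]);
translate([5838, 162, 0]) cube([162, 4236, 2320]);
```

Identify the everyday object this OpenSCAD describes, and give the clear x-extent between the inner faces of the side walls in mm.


A single room. The interior width is 5676 mm.

Four walls enclosing a rectangle with a door in the front wall — a room. Outside width 6000 minus two 162 mm walls gives 5676 mm.


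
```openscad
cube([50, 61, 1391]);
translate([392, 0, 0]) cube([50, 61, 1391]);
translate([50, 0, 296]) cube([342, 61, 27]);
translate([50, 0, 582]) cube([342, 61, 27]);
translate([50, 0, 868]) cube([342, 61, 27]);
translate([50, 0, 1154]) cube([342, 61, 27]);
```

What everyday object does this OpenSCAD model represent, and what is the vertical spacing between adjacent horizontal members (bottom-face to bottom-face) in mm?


A ladder. The rung spacing is 286 mm.

Two tall 50×61 posts with 4 short bars between them — a ladder. Adjacent rungs sit at z = 296 and z = 582, so the spacing is 582 − 296 = 286 mm.


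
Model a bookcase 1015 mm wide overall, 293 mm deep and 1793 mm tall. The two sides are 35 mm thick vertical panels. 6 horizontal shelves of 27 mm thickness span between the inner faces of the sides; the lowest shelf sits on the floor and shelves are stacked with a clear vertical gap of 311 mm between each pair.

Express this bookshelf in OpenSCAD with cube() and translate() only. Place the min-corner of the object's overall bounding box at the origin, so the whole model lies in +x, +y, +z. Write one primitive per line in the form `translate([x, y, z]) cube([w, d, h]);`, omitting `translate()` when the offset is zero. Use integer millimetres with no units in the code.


cube([35, 293, 1793]);
translate([980, 0, 0]) cube([35, 293, 1793]);
translate([35, 0, 0]) cube([945, 293, 27]);
translate([35, 0, 338]) cube([945, 293, 27]);
translate([35, 0, 676]) cube([945, 293, 27]);
translate([35, 0, 1014]) cube([945, 293, 27]);
translate([35, 0, 1352]) cube([945, 293, 27]);
translate([35, 0, 1690]) cube([945, 293, 27]);


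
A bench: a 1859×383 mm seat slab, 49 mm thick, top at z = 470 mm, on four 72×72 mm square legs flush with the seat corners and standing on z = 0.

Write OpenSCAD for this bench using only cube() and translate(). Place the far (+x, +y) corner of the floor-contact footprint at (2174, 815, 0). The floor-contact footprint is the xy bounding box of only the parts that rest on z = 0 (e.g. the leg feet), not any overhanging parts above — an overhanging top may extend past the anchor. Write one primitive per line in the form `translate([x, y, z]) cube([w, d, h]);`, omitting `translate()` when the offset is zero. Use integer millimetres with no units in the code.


translate([315, 432, 421]) cube([1859, 383, 49]);
translate([315, 432, 0]) cube([72, 72, 421]);
translate([315, 743, 0]) cube([72, 72, 421]);
translate([2102, 432, 0]) cube([72, 72, 421]);
translate([2102, 743, 0]) cube([72, 72, 421]);


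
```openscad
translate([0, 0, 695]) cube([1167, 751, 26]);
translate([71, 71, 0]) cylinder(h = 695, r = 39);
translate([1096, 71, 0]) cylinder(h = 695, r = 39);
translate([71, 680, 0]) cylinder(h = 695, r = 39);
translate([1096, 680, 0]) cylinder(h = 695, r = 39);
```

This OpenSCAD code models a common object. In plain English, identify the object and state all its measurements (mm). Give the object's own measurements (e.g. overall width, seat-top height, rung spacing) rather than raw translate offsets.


A rectangular dining table. The top is 1167×751×26 mm with its upper surface at z = 721 mm. It stands on four round legs of 78 mm diameter, each leg's bounding box inset 32 mm from the nearest pair of top edges, running from the floor to the underside of the top.


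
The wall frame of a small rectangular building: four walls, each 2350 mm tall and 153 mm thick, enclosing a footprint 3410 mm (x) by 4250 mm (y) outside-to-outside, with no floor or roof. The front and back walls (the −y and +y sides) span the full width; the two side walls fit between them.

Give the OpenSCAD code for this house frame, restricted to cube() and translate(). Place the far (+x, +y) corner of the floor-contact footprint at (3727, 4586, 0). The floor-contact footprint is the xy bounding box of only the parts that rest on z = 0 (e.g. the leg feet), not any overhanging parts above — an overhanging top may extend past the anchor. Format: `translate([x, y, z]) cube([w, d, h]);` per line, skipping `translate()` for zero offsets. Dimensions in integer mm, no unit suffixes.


translate([317, 336, 0]) cube([3410, 153, 2350]);
translate([317, 4433, 0]) cube([3410, 153, 2350]);
translate([317, 489, 0]) cube([153, 3944, 2350]);
translate([3574, 489, 0]) cube([153, 3944, 2350]);


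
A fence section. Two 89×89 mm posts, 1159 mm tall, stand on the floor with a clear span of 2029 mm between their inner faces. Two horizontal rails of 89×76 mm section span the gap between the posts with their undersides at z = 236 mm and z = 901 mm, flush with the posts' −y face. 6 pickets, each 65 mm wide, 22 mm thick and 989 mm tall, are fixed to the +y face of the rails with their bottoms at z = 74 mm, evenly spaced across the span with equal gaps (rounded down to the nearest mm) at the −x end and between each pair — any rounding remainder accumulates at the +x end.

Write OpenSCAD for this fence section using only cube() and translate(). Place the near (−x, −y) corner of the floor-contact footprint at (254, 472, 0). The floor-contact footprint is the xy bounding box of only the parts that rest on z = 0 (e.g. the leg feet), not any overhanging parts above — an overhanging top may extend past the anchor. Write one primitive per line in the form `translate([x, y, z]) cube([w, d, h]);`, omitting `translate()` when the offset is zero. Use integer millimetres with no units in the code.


translate([254, 472, 0]) cube([89, 89, 1159]);
translate([2372, 472, 0]) cube([89, 89, 1159]);
translate([343, 472, 236]) cube([2029, 89, 76]);
translate([343, 472, 901]) cube([2029, 89, 76]);
translate([577, 561, 74]) cube([65, 22, 989]);
translate([876, 561, 74]) cube([65, 22, 989]);
translate([1175, 561, 74]) cube([65, 22, 989]);
translate([1474, 561, 74]) cube([65, 22, 989]);
translate([1773, 561, 74]) cube([65, 22, 989]);
translate([2072, 561, 74]) cube([65, 22, 989]);


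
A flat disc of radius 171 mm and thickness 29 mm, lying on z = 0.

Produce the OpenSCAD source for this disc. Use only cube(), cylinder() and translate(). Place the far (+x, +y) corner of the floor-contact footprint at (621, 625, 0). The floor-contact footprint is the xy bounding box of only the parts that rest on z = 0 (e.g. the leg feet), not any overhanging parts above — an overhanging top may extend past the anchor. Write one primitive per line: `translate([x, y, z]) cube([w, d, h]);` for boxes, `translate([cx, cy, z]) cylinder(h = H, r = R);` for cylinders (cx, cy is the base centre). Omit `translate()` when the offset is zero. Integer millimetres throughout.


translate([450, 454, 0]) cylinder(h = 29, r = 171);


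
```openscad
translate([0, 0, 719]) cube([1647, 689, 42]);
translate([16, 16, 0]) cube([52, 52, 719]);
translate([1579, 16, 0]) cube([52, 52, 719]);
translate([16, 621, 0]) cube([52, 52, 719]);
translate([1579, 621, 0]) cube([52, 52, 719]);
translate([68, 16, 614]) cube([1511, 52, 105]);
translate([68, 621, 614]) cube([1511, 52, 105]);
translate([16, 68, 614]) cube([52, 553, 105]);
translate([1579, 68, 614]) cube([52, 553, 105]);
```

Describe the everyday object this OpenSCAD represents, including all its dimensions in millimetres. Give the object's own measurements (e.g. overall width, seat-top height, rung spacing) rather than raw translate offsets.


A rectangular dining table. The top is 1647×689×42 mm with its upper surface at z = 761 mm. It stands on four 52×52 mm square legs, each inset 16 mm from the nearest pair of top edges, running from the floor to the underside of the top. Four apron rails, 52 mm thick and 105 mm tall, run between adjacent legs with their top edges flush with the underside of the top and their outer faces flush with the legs' outer faces.


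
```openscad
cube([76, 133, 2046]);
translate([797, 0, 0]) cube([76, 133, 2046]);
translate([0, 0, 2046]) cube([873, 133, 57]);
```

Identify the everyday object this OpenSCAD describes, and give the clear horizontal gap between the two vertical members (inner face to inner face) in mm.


A door frame. The clear opening width is 721 mm.

Two 2046 mm tall posts with a header on top — a door frame. The left jamb is 76 mm wide at x = 0; the right jamb starts at x = 797. The clear opening is 797 − 76 = 721 mm.


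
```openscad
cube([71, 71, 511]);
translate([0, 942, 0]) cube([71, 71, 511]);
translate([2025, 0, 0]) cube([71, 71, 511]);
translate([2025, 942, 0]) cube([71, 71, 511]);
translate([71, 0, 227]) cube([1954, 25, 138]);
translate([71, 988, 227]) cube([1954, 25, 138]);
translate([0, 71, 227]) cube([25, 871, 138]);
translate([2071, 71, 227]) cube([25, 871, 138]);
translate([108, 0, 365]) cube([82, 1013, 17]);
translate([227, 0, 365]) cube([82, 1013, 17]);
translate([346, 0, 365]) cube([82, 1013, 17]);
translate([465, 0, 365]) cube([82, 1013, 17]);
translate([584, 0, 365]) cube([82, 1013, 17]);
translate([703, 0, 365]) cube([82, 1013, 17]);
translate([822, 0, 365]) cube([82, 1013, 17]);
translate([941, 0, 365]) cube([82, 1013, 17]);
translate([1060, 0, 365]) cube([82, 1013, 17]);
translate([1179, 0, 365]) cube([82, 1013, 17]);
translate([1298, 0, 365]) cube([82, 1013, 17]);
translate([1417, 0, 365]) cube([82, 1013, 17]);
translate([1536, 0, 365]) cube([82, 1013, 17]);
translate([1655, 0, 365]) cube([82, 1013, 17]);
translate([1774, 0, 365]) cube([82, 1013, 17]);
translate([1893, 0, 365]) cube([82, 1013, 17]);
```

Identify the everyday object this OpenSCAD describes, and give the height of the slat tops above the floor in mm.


A bed frame. The slat-top height is 382 mm.

Four posts, four rails, and a row of slats — a bed frame. Slats sit on the rails at z = 227 + 138 = 365; with slat thickness 17, the top is 382 mm.


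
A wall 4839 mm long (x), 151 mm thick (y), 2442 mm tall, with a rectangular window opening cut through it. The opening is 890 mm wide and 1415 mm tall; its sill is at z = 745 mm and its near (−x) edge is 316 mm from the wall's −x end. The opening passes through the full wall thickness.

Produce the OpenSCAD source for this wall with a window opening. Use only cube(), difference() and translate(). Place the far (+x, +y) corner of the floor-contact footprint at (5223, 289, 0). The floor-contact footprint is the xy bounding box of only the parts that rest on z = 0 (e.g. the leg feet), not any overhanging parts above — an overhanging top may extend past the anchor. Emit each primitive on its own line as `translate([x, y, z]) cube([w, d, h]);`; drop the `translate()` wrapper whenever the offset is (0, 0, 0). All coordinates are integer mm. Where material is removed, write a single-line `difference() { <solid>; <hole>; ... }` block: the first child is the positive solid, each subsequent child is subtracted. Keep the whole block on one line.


difference() { translate([384, 138, 0]) cube([4839, 151, 2442]); translate([700, 138, 745]) cube([890, 151, 1415]); }


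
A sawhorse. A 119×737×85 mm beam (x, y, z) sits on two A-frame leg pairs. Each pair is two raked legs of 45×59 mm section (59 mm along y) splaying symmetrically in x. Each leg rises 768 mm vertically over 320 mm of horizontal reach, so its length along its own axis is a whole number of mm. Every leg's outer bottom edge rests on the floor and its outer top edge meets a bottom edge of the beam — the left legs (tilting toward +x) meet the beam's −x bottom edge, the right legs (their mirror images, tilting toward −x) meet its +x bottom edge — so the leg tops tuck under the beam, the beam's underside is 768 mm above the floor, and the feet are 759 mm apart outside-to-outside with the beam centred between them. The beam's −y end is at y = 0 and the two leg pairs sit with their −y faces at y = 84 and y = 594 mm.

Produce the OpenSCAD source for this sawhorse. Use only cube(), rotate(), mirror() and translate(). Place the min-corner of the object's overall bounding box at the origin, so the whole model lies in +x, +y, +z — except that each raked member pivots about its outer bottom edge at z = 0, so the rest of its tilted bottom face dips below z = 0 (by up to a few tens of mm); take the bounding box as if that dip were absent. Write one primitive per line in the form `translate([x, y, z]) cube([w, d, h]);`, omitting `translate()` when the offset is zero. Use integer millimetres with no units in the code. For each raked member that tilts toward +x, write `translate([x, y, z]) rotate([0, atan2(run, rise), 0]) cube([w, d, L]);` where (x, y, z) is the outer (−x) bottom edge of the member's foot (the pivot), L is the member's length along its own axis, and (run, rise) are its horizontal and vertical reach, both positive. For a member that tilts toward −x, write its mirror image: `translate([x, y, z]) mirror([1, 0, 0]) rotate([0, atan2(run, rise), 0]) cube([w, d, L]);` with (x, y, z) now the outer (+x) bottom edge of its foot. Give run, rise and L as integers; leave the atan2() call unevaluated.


translate([320, 0, 768]) cube([119, 737, 85]);
translate([0, 84, 0]) rotate([0, atan2(320, 768), 0]) cube([45, 59, 832]);
translate([759, 84, 0]) mirror([1, 0, 0]) rotate([0, atan2(320, 768), 0]) cube([45, 59, 832]);
translate([0, 594, 0]) rotate([0, atan2(320, 768), 0]) cube([45, 59, 832]);
translate([759, 594, 0]) mirror([1, 0, 0]) rotate([0, atan2(320, 768), 0]) cube([45, 59, 832]);


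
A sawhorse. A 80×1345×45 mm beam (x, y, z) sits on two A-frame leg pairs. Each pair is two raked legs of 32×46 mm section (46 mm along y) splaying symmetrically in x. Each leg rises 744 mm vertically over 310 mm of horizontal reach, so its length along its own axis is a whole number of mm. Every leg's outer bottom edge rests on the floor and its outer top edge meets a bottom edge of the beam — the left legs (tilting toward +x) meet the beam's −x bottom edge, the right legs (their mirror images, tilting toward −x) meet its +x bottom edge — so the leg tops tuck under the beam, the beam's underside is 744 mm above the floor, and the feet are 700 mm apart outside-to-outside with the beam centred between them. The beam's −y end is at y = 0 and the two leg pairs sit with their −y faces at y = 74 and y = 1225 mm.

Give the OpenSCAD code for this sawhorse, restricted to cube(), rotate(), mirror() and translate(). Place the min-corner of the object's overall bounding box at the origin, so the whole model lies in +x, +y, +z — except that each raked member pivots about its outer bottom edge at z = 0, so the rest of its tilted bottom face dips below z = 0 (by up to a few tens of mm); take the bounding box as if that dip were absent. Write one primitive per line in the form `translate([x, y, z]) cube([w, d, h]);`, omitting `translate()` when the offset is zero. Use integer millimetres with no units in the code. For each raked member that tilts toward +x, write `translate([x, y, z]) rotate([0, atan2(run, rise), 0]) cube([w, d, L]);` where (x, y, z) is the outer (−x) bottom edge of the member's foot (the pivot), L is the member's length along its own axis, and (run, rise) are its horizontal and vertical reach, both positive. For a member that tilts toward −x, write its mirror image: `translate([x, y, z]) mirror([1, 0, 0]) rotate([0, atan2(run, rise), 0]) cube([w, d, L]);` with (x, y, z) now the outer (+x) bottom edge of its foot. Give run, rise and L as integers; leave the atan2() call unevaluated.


// leg length = √(310² + 744²) = 806
// right-leg outer foot x = 2·310 + 80 = 700
// beam min-corner = (310, 0, 744)
translate([310, 0, 744]) cube([80, 1345, 45]);
translate([0, 74, 0]) rotate([0, atan2(310, 744), 0]) cube([32, 46, 806]);
translate([700, 74, 0]) mirror([1, 0, 0]) rotate([0, atan2(310, 744), 0]) cube([32, 46, 806]);
translate([0, 1225, 0]) rotate([0, atan2(310, 744), 0]) cube([32, 46, 806]);
translate([700, 1225, 0]) mirror([1, 0, 0]) rotate([0, atan2(310, 744), 0]) cube([32, 46, 806]);


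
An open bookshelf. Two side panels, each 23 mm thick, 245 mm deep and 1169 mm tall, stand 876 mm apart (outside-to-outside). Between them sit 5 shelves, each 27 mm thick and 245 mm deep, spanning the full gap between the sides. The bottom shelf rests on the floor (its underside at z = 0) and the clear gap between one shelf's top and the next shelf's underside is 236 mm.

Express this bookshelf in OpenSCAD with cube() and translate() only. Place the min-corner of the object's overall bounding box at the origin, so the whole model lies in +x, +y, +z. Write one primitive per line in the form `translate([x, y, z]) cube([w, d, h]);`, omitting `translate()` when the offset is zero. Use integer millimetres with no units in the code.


cube([23, 245, 1169]);
translate([853, 0, 0]) cube([23, 245, 1169]);
translate([23, 0, 0]) cube([830, 245, 27]);
translate([23, 0, 263]) cube([830, 245, 27]);
translate([23, 0, 526]) cube([830, 245, 27]);
translate([23, 0, 789]) cube([830, 245, 27]);
translate([23, 0, 1052]) cube([830, 245, 27]);


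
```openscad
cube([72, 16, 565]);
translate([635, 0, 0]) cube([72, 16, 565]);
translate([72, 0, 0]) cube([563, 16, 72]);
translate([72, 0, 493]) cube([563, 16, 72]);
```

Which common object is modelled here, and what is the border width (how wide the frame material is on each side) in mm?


A picture frame. The border width is 72 mm.

Four thin pieces enclosing a rectangular opening — a picture frame. The two full-height stiles are 565 mm tall; the top rail sits at z = 493 and is 72 mm tall, so the border above the opening is 565 − 493 = 72 mm, matching the stile x-width.


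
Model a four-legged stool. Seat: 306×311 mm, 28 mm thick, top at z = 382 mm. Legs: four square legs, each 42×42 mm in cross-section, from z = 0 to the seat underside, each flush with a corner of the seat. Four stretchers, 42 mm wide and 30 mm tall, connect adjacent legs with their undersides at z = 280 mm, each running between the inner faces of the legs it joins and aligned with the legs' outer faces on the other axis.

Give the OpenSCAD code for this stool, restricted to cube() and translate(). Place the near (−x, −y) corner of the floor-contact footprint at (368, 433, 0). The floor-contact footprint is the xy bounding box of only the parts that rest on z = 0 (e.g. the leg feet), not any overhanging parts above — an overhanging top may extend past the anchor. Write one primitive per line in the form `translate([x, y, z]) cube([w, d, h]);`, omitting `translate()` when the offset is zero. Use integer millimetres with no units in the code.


// leg_h = 382 - 28 = 354
// stretcher span = 306 - 2*42 = 222
translate([368, 433, 354]) cube([306, 311, 28]);
translate([368, 433, 0]) cube([42, 42, 354]);
translate([632, 433, 0]) cube([42, 42, 354]);
translate([368, 702, 0]) cube([42, 42, 354]);
translate([632, 702, 0]) cube([42, 42, 354]);
translate([410, 433, 280]) cube([222, 42, 30]);
translate([410, 702, 280]) cube([222, 42, 30]);
translate([368, 475, 280]) cube([42, 227, 30]);
translate([632, 475, 280]) cube([42, 227, 30]);


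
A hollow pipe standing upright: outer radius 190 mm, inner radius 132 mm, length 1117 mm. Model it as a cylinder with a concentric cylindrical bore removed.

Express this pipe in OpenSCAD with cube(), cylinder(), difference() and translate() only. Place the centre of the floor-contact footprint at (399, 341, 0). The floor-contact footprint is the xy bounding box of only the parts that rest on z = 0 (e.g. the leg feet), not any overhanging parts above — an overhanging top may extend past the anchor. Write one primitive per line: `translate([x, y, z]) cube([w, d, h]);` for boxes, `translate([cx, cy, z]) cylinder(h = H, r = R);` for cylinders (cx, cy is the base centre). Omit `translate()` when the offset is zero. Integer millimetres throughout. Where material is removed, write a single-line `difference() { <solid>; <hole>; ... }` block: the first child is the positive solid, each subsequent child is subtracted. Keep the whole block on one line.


difference() { translate([399, 341, 0]) cylinder(h = 1117, r = 190); translate([399, 341, 0]) cylinder(h = 1117, r = 132); }


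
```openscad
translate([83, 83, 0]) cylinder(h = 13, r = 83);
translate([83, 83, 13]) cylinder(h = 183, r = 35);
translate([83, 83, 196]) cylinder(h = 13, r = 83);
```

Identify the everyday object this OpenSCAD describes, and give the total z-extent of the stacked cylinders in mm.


A spool. The overall height is 209 mm.

Three coaxial cylinders, large–small–large — a spool. Two 13 mm flanges and a 183 mm core give 13 + 183 + 13 = 209 mm.


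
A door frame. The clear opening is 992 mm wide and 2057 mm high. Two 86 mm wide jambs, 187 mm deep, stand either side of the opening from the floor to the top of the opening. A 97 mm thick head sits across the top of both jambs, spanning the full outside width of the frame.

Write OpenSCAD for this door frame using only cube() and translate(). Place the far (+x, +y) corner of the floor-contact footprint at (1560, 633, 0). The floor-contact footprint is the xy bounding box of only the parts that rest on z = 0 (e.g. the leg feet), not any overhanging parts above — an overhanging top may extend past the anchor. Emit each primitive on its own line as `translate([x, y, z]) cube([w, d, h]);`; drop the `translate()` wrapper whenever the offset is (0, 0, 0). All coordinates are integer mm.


translate([396, 446, 0]) cube([86, 187, 2057]);
translate([1474, 446, 0]) cube([86, 187, 2057]);
translate([396, 446, 2057]) cube([1164, 187, 97]);


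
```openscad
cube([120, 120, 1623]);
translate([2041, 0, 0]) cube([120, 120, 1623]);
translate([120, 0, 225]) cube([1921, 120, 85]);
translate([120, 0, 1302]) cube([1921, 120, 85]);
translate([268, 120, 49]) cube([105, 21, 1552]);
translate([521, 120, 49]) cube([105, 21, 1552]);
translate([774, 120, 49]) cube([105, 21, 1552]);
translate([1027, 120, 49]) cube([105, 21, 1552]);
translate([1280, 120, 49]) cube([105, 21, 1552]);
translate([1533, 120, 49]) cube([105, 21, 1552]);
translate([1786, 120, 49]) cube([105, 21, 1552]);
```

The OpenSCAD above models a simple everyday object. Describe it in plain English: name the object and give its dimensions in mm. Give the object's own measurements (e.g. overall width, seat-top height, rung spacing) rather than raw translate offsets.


A fence section. Two 120×120 mm posts, 1623 mm tall, stand on the floor with a clear span of 1921 mm between their inner faces. Two horizontal rails of 120×85 mm section span the gap between the posts with their undersides at z = 225 mm and z = 1302 mm, flush with the posts' −y face. 7 pickets, each 105 mm wide, 21 mm thick and 1552 mm tall, are fixed to the +y face of the rails with their bottoms at z = 49 mm, spaced across the span with a 148 mm gap after the −x post and between neighbouring pickets, with 150 mm left before the +x post.


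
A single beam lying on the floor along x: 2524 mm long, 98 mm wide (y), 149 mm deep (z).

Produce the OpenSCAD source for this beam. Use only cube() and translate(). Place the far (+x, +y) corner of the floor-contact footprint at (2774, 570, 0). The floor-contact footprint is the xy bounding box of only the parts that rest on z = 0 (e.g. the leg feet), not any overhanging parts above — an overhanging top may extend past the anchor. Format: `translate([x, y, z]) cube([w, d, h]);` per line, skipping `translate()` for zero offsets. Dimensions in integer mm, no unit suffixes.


translate([250, 472, 0]) cube([2524, 98, 149]);


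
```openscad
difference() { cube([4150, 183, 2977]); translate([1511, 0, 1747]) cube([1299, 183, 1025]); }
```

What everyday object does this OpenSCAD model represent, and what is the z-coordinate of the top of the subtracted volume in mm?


A wall with a window opening. The window head height is 2772 mm.

A wall with a rectangular opening subtracted — a window. Sill at z = 1747, opening 1025 mm tall, so the head is at 1747 + 1025 = 2772 mm.


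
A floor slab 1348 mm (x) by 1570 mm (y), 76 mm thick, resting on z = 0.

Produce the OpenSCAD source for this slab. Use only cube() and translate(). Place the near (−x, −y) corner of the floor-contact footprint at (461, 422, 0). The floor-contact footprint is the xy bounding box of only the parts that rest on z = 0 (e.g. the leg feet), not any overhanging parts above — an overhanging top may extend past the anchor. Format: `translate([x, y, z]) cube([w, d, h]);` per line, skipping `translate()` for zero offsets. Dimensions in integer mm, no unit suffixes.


translate([461, 422, 0]) cube([1348, 1570, 76]);


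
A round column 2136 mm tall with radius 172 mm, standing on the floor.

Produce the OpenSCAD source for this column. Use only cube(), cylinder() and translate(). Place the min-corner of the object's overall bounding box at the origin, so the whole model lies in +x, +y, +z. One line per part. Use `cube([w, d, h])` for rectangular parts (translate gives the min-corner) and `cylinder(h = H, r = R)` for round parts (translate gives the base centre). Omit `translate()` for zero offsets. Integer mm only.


translate([172, 172, 0]) cylinder(h = 2136, r = 172);


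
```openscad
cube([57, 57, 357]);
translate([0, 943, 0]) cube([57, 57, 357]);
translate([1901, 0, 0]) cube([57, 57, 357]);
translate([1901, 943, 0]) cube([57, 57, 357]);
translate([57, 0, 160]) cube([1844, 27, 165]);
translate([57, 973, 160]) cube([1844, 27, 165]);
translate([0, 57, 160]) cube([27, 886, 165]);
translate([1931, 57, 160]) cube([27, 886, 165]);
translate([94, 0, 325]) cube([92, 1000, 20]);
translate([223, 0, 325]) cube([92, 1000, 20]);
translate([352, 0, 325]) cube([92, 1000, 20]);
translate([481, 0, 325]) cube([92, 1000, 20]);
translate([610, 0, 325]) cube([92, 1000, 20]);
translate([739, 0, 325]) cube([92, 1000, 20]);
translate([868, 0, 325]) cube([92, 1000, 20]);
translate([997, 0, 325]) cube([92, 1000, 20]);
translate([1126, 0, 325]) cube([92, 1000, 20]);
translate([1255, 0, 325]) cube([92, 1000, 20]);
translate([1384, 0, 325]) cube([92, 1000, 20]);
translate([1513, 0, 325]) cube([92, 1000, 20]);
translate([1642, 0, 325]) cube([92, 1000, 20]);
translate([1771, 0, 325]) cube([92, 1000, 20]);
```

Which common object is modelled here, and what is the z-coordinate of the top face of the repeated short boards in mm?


A bed frame. The slat-top height is 345 mm.

Four posts, four rails, and a row of slats — a bed frame. Slats sit on the rails at z = 160 + 165 = 325; with slat thickness 20, the top is 345 mm.


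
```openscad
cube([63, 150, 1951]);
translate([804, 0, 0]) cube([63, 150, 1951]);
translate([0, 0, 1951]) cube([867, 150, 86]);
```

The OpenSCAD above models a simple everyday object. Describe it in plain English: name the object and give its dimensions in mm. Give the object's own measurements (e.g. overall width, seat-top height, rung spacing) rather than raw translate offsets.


A door frame. The clear opening is 741 mm wide and 1951 mm high. Two 63 mm wide jambs, 150 mm deep, stand either side of the opening from the floor to the top of the opening. A 86 mm thick head sits across the top of both jambs, spanning the full outside width of the frame.


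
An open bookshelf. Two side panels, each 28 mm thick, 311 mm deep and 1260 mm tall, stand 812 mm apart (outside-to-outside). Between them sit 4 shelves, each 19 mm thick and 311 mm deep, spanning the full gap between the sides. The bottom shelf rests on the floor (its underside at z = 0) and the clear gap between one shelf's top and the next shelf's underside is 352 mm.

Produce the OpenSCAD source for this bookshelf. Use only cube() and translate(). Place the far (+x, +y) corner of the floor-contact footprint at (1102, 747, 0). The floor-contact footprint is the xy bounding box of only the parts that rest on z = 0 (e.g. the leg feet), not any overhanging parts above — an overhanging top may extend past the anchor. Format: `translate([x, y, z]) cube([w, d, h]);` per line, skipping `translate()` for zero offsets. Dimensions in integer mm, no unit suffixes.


translate([290, 436, 0]) cube([28, 311, 1260]);
translate([1074, 436, 0]) cube([28, 311, 1260]);
translate([318, 436, 0]) cube([756, 311, 19]);
translate([318, 436, 371]) cube([756, 311, 19]);
translate([318, 436, 742]) cube([756, 311, 19]);
translate([318, 436, 1113]) cube([756, 311, 19]);


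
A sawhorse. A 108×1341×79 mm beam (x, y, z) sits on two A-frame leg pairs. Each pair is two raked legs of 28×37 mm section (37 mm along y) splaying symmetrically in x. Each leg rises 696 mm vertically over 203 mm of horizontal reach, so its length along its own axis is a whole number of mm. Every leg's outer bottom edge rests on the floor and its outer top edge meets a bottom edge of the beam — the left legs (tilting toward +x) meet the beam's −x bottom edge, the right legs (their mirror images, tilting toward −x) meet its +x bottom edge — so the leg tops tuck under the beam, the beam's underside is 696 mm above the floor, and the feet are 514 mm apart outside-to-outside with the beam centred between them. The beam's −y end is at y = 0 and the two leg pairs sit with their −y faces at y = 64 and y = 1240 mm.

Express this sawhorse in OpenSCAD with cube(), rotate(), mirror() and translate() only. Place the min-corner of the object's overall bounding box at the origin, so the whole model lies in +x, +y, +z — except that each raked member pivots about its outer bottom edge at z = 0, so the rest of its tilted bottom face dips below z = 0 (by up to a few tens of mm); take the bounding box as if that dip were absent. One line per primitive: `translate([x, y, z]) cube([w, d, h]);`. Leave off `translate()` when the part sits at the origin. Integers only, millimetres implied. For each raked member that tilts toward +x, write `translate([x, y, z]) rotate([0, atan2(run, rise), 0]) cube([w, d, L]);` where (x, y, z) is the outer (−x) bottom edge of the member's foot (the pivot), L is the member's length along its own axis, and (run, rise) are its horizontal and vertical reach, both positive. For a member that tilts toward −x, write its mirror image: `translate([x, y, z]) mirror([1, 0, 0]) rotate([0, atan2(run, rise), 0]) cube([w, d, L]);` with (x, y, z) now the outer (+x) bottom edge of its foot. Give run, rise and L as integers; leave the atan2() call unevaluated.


translate([203, 0, 696]) cube([108, 1341, 79]);
translate([0, 64, 0]) rotate([0, atan2(203, 696), 0]) cube([28, 37, 725]);
translate([514, 64, 0]) mirror([1, 0, 0]) rotate([0, atan2(203, 696), 0]) cube([28, 37, 725]);
translate([0, 1240, 0]) rotate([0, atan2(203, 696), 0]) cube([28, 37, 725]);
translate([514, 1240, 0]) mirror([1, 0, 0]) rotate([0, atan2(203, 696), 0]) cube([28, 37, 725]);


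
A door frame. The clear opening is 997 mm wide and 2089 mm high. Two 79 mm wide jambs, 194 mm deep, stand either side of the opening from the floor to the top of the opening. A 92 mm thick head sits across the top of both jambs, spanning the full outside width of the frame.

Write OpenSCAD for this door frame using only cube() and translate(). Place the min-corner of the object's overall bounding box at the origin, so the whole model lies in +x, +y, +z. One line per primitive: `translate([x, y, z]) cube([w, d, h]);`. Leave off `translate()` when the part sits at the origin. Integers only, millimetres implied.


cube([79, 194, 2089]);
translate([1076, 0, 0]) cube([79, 194, 2089]);
translate([0, 0, 2089]) cube([1155, 194, 92]);


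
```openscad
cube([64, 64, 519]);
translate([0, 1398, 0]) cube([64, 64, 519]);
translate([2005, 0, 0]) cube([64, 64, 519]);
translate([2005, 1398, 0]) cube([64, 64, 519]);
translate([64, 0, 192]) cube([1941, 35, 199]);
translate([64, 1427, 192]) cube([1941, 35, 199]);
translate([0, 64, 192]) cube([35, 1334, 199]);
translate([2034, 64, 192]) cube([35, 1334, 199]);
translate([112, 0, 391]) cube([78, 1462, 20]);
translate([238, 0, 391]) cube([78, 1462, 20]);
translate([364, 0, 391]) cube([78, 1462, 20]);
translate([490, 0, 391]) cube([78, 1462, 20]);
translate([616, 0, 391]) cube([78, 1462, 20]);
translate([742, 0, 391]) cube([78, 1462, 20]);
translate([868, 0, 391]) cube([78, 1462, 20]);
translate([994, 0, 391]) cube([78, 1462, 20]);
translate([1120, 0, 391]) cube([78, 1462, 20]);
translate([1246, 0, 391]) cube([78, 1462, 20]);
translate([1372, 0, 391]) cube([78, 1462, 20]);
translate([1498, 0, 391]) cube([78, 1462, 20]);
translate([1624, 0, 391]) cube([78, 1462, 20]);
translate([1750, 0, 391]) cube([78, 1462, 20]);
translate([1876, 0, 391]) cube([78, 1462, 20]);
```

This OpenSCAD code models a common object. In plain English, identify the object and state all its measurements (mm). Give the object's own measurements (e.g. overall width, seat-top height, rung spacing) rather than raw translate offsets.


A bed frame 2069 mm long (x) by 1462 mm wide (y). Four 64×64 mm corner posts, 519 mm tall, at the corners of the footprint. Four rails of 35 mm thickness and 199 mm height run between adjacent posts with their undersides at z = 192 mm, their outer faces flush with the outside of the frame (the two x-running rails run between the posts' inner faces; the two y-running rails run between the posts' inner faces). 15 slats, each 78 mm wide (x) and 20 mm thick, lie across the top of the two x-running rails, running the full 1462 mm width of the frame in y; along x they sit between the end posts with a 48 mm gap after the −x posts and between neighbouring slats, leaving 51 mm before the +x posts.


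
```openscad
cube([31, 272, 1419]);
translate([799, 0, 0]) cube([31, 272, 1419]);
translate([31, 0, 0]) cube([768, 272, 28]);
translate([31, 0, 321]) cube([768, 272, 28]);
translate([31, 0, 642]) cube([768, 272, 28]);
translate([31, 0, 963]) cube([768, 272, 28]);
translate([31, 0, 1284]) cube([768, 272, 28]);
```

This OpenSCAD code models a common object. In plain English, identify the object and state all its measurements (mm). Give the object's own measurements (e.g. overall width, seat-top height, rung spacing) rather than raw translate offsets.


An open bookshelf. Two side panels, each 31 mm thick, 272 mm deep and 1419 mm tall, stand 830 mm apart (outside-to-outside). Between them sit 5 shelves, each 28 mm thick and 272 mm deep, spanning the full gap between the sides. The bottom shelf rests on the floor (its underside at z = 0) and the clear gap between one shelf's top and the next shelf's underside is 293 mm.


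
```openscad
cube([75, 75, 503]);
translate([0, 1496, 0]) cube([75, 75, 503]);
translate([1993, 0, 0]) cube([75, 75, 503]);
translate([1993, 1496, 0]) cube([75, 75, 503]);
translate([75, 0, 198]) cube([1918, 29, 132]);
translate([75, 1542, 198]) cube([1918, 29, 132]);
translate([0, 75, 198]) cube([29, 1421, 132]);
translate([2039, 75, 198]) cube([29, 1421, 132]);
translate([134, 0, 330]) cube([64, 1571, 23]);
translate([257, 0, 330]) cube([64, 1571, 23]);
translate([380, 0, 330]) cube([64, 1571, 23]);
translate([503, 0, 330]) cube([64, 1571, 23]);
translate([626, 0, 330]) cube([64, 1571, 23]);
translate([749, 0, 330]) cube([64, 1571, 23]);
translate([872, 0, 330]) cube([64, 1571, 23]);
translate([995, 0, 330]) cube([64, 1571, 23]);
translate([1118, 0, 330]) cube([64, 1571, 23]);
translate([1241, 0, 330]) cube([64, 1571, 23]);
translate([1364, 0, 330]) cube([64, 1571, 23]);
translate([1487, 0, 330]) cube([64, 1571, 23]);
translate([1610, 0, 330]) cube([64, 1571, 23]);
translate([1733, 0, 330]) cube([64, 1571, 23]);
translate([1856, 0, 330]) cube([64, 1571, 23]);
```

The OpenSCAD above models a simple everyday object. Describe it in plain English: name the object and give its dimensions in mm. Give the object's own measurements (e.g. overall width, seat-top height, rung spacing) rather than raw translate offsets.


A bed frame 2068 mm long (x) by 1571 mm wide (y). Four 75×75 mm corner posts, 503 mm tall, at the corners of the footprint. Four rails of 29 mm thickness and 132 mm height run between adjacent posts with their undersides at z = 198 mm, their outer faces flush with the outside of the frame (the two x-running rails run between the posts' inner faces; the two y-running rails run between the posts' inner faces). 15 slats, each 64 mm wide (x) and 23 mm thick, lie across the top of the two x-running rails, running the full 1571 mm width of the frame in y; along x they sit between the end posts with a 59 mm gap after the −x posts and between neighbouring slats, leaving 73 mm before the +x posts.


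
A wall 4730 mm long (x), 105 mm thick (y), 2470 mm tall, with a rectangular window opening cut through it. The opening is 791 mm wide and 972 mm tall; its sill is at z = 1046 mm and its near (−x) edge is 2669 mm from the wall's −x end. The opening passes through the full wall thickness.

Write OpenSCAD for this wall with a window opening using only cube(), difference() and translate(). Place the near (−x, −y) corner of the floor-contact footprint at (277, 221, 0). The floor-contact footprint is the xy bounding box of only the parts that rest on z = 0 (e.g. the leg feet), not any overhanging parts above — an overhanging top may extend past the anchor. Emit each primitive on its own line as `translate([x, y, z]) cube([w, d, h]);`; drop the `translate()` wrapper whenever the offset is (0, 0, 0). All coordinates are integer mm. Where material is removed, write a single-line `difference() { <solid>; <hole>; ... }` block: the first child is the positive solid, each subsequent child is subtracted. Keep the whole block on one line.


difference() { translate([277, 221, 0]) cube([4730, 105, 2470]); translate([2946, 221, 1046]) cube([791, 105, 972]); }


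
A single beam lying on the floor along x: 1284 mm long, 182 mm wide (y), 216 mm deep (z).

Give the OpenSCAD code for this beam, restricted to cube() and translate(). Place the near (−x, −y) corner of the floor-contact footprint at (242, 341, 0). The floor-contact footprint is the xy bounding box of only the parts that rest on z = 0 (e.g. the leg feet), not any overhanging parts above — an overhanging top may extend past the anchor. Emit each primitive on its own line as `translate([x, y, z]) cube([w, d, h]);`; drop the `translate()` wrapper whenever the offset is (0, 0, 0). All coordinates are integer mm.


translate([242, 341, 0]) cube([1284, 182, 216]);
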